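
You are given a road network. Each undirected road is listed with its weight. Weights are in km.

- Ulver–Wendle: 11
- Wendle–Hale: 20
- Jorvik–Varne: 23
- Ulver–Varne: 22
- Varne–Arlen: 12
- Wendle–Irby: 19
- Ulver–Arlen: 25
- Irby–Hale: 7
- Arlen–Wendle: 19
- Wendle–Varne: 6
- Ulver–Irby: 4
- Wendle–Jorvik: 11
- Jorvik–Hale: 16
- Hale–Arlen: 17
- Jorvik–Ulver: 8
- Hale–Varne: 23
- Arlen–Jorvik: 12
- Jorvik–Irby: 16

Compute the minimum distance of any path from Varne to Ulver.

Running Dijkstra from Varne:
Varne: 0
Wendle: 6  (via Varne)
Arlen: 12  (via Varne)
Jorvik: 17  (via Wendle)
Ulver: 17  (via Wendle)
Shortest route: Varne–Wendle–Ulver = 17 km.

17 km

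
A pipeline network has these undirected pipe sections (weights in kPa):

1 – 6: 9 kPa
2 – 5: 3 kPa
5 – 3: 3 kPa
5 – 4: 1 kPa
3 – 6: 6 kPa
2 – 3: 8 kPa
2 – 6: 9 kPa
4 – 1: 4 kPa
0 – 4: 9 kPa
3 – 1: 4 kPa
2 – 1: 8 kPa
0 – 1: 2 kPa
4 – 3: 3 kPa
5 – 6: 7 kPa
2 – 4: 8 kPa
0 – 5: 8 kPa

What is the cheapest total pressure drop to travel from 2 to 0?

10 kPa

Compare a few routes:
2 - 5 - 3 - 1 - 0: 3+3+4+2 = 12
2 - 5 - 0: 3+8 = 11
2 - 1 - 0: 8+2 = 10
The minimum is 10 kPa via 2 - 1 - 0.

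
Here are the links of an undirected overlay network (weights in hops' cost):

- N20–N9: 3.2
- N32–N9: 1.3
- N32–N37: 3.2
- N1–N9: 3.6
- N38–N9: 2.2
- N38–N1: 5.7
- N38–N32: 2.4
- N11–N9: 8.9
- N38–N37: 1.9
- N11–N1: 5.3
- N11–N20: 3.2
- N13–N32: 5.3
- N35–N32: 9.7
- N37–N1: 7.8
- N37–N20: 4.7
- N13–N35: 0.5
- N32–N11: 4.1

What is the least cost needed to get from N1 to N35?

10.7 hops' cost

Running Dijkstra from N1:
N1: 0
N9: 3.6  (via N1)
N32: 4.9  (via N9)
N11: 5.3  (via N1)
N38: 5.7  (via N1)
N20: 6.8  (via N9)
N37: 7.6  (via N38)
N13: 10.2  (via N32)
N35: 10.7  (via N13)
Shortest route: N1–N9–N32–N13–N35 = 10.7 hops' cost.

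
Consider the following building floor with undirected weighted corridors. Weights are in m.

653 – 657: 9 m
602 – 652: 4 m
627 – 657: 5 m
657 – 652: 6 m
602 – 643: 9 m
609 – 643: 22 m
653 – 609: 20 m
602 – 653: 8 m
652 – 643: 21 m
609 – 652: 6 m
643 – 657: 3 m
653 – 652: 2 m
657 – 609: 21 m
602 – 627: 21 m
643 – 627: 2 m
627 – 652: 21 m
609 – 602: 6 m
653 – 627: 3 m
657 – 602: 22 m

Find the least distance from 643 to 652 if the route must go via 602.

Shortest 643→602: 643–602 = 9
Shortest 602→652: 602–652 = 4
Total via 602: 9 + 4 = 13 m.

13 m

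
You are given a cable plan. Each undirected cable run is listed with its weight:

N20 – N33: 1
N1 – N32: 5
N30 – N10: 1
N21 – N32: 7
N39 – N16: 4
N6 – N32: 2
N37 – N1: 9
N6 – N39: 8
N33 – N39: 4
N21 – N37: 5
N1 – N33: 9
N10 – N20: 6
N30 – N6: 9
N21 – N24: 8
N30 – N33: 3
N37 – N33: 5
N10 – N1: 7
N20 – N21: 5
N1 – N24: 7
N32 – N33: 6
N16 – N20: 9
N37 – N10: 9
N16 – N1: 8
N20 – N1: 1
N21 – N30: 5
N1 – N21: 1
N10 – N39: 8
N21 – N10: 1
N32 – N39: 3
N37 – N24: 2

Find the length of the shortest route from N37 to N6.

13

Settle nodes by increasing distance from N37:
N37: 0
N24: 2  (via N37)
N33: 5  (via N37)
N21: 5  (via N37)
N10: 6  (via N21)
N1: 6  (via N21)
N20: 6  (via N33)
N30: 7  (via N10)
N39: 9  (via N33)
N32: 11  (via N33)
N6: 13  (via N32)
Shortest route: N37–N33–N32–N6 = 13.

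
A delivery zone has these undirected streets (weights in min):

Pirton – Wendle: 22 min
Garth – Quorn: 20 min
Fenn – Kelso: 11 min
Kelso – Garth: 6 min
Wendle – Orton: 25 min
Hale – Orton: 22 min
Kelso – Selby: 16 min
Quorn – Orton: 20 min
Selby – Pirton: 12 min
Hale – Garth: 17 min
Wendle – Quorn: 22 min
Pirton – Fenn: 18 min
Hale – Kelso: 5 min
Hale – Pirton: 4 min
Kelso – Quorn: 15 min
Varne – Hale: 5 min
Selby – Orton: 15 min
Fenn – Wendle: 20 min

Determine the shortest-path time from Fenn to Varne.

Running Dijkstra from Fenn:
Fenn: 0
Kelso: 11  (via Fenn)
Hale: 16  (via Kelso)
Garth: 17  (via Kelso)
Pirton: 18  (via Fenn)
Wendle: 20  (via Fenn)
Varne: 21  (via Hale)
Shortest route: Fenn → Kelso → Hale → Varne = 21 min.

21 min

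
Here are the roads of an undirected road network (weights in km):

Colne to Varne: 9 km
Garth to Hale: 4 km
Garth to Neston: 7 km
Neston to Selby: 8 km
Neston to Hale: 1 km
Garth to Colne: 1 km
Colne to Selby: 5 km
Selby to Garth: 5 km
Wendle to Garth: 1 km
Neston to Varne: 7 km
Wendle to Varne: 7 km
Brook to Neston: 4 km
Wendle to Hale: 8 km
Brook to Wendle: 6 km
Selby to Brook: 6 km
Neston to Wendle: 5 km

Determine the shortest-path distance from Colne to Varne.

9 km

Candidate routes:
Colne - Garth - Hale - Neston - Varne: 1+4+1+7 = 13
Colne - Varne: 9 = 9
The minimum is 9 km via Colne - Varne.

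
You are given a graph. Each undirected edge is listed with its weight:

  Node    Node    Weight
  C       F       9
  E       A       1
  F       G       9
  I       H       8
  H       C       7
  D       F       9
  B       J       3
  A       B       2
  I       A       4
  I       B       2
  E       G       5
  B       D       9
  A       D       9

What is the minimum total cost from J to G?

11

Enumerating some paths:
J - B - I - A - E - G: 3+2+4+1+5 = 15
J - B - A - E - G: 3+2+1+5 = 11
Cheapest is J - B - A - E - G at 11.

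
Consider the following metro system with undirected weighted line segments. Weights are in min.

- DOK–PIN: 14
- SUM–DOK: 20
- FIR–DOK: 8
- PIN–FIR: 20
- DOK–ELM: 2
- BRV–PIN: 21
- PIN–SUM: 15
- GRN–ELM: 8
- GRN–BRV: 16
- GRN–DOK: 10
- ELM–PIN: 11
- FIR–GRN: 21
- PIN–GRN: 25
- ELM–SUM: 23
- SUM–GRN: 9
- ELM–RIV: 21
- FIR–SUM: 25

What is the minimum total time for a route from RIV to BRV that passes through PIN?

53 min

Shortest RIV→PIN: RIV–ELM–PIN = 32
Shortest PIN→BRV: PIN–BRV = 21
Total via PIN: 32 + 21 = 53 min.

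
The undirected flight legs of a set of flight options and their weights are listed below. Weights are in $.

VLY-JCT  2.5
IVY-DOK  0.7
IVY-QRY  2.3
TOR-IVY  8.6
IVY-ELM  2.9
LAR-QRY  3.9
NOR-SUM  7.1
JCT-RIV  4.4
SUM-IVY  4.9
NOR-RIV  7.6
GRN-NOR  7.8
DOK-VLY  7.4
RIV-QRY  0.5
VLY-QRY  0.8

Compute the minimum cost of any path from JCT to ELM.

Shortest distances from JCT:
JCT: 0
VLY: 2.5  (via JCT)
QRY: 3.3  (via VLY)
RIV: 3.8  (via QRY)
IVY: 5.6  (via QRY)
DOK: 6.3  (via IVY)
LAR: 7.2  (via QRY)
ELM: 8.5  (via IVY)
Shortest route: JCT–VLY–QRY–IVY–ELM = $8.5.

$8.5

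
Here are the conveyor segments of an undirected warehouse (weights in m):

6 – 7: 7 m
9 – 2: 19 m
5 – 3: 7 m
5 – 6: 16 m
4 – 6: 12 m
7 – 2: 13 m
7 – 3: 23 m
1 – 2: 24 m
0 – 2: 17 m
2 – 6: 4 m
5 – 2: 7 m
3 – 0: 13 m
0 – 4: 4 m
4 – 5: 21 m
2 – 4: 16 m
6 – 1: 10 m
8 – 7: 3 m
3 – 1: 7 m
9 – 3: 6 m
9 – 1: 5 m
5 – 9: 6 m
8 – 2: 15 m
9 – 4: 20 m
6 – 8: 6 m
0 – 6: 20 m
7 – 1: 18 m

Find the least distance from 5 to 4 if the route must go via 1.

33 m

Shortest 5→1: 5–9–1 = 11
Best 1 to 4: 1–6–4 costing 22
Total via 1: 11 + 22 = 33 m.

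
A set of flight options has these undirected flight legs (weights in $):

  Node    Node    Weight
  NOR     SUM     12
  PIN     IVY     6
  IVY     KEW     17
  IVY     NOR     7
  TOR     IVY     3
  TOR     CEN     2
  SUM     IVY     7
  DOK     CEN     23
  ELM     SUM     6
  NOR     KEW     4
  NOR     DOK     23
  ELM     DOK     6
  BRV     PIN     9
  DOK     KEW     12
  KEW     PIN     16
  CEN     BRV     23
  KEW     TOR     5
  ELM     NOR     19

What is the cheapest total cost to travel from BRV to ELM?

Shortest distances from BRV:
BRV: 0
PIN: 9  (via BRV)
IVY: 15  (via PIN)
TOR: 18  (via IVY)
CEN: 20  (via TOR)
SUM: 22  (via IVY)
NOR: 22  (via IVY)
KEW: 23  (via TOR)
ELM: 28  (via SUM)
Shortest route: BRV → PIN → IVY → SUM → ELM = $28.

$28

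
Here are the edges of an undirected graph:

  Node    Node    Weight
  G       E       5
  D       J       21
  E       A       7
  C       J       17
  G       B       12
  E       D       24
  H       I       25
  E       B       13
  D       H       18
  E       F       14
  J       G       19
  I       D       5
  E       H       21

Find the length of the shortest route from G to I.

34

Running Dijkstra from G:
G: 0
E: 5  (via G)
A: 12  (via E)
B: 12  (via G)
F: 19  (via E)
J: 19  (via G)
H: 26  (via E)
D: 29  (via E)
I: 34  (via D)
Shortest route: G–E–D–I = 34.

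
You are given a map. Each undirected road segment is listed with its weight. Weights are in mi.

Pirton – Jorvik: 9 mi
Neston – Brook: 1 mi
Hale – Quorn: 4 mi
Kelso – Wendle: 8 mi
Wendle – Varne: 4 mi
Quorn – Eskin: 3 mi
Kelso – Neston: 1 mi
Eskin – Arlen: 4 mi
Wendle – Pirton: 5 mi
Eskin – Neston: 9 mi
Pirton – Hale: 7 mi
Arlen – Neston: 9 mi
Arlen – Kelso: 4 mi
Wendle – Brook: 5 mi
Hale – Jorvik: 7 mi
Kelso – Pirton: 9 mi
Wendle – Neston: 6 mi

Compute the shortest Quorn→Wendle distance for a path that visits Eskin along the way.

18 mi

Shortest Quorn→Eskin: Quorn → Eskin = 3
Shortest Eskin→Wendle: Eskin → Neston → Wendle = 15
Total via Eskin: 3 + 15 = 18 mi.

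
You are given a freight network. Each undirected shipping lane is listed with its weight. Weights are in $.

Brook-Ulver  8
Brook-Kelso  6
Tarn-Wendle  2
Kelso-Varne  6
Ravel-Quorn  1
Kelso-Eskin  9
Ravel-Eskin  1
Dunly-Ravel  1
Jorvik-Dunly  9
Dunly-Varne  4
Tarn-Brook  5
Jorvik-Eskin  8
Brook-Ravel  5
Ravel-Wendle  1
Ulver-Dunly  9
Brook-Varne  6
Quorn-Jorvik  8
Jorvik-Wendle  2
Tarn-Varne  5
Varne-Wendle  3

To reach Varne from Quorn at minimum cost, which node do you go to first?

Compare a few routes:
Quorn → Ravel → Wendle → Tarn → Varne: 1+1+2+5 = 9
Quorn → Ravel → Wendle → Varne: 1+1+3 = 5
Quorn → Ravel → Brook → Varne: 1+5+6 = 12
Quorn → Ravel → Dunly → Varne: 1+1+4 = 6
The minimum is $5 via Quorn → Ravel → Wendle → Varne.
So from Quorn the first move is to Ravel.

Ravel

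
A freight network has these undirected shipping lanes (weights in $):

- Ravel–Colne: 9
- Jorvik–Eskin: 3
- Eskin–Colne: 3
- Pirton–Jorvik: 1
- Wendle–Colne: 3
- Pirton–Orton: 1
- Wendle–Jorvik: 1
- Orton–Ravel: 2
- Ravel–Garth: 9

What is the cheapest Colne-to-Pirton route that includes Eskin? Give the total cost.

Shortest Colne→Eskin: Colne–Eskin = 3
Best Eskin to Pirton: Eskin–Jorvik–Pirton costing 4
Total via Eskin: 3 + 4 = $7.

$7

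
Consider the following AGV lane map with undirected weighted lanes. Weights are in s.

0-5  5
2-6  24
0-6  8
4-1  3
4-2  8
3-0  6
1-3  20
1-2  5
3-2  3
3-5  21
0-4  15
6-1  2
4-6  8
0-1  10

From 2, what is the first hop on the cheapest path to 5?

3

Candidate routes:
2–3–5: 3+21 = 24
2–1–6–0–5: 5+2+8+5 = 20
2–1–0–5: 5+10+5 = 20
2–3–0–5: 3+6+5 = 14
The minimum is 14 s via 2–3–0–5.
So from 2 the first move is to 3.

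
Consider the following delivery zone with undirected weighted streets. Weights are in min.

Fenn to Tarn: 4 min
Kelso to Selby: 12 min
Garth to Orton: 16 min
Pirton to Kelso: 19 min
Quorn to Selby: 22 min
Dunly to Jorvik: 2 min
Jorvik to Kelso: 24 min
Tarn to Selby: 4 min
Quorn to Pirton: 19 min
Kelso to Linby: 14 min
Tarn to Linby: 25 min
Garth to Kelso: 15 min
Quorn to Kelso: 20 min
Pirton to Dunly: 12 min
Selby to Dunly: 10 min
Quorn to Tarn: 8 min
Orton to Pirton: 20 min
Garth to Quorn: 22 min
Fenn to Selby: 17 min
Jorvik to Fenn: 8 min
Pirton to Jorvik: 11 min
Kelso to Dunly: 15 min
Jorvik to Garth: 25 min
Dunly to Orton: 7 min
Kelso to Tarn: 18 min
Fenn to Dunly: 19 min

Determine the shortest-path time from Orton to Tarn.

21 min

Settle nodes by increasing distance from Orton:
Orton: 0
Dunly: 7  (via Orton)
Jorvik: 9  (via Dunly)
Garth: 16  (via Orton)
Selby: 17  (via Dunly)
Fenn: 17  (via Jorvik)
Pirton: 19  (via Dunly)
Tarn: 21  (via Selby)
Shortest route: Orton → Dunly → Selby → Tarn = 21 min.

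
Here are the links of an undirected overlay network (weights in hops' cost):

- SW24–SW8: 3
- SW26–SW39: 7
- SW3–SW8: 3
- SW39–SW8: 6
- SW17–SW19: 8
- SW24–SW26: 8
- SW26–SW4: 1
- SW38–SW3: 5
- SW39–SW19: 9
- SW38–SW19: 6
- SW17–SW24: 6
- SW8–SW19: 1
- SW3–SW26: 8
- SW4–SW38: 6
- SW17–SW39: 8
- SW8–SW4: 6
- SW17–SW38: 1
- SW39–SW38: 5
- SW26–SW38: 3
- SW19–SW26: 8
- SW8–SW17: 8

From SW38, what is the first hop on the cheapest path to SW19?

SW19

Candidate routes:
SW38 → SW17 → SW19: 1+8 = 9
SW38 → SW3 → SW8 → SW19: 5+3+1 = 9
SW38 → SW19: 6 = 6
The minimum is 6 hops' cost via SW38 → SW19.
So from SW38 the first move is to SW19.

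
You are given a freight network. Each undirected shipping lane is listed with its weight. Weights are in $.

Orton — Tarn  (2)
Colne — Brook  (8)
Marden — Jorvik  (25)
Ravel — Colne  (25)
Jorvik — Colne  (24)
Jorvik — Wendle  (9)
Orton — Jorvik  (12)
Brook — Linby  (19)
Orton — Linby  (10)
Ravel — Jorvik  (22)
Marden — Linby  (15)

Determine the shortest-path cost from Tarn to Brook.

Shortest distances from Tarn:
Tarn: 0
Orton: 2  (via Tarn)
Linby: 12  (via Orton)
Jorvik: 14  (via Orton)
Wendle: 23  (via Jorvik)
Marden: 27  (via Linby)
Brook: 31  (via Linby)
Shortest route: Tarn → Orton → Linby → Brook = $31.

$31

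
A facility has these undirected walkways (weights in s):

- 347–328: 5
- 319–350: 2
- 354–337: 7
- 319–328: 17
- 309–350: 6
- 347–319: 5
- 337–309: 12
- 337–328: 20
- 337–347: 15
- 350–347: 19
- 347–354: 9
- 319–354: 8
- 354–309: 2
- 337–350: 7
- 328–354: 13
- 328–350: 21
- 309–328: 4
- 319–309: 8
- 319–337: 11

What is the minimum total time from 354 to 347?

Shortest distances from 354:
354: 0
309: 2  (via 354)
328: 6  (via 309)
337: 7  (via 354)
319: 8  (via 354)
350: 8  (via 309)
347: 9  (via 354)
Shortest route: 354 → 347 = 9 s.

9 s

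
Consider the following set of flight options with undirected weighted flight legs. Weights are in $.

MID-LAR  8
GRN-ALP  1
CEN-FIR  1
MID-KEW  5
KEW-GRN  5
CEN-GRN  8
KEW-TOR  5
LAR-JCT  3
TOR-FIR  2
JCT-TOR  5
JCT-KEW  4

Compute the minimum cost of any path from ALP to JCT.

Candidate routes:
ALP → GRN → KEW → TOR → JCT: 1+5+5+5 = 16
ALP → GRN → KEW → JCT: 1+5+4 = 10
ALP → GRN → CEN → FIR → TOR → KEW → JCT: 1+8+1+2+5+4 = 21
ALP → GRN → CEN → FIR → TOR → JCT: 1+8+1+2+5 = 17
The minimum is $10 via ALP → GRN → KEW → JCT.

$10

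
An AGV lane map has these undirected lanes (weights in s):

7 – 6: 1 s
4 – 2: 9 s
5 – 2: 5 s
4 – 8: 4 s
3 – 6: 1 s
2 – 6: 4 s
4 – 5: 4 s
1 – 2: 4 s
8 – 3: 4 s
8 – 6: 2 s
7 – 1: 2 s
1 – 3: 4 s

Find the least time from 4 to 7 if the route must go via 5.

14 s

Shortest 4→5: 4 → 5 = 4
Shortest 5→7: 5 → 2 → 6 → 7 = 10
Total via 5: 4 + 10 = 14 s.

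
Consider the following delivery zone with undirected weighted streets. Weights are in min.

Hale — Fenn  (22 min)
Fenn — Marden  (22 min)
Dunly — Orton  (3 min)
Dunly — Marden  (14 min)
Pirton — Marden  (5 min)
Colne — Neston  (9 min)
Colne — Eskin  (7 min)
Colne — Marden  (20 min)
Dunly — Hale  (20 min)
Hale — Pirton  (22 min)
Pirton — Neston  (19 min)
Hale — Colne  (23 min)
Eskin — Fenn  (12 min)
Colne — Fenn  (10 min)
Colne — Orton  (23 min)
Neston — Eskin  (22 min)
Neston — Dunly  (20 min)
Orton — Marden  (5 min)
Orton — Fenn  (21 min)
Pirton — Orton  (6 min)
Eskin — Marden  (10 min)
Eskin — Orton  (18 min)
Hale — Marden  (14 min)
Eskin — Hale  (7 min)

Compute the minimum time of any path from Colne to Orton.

22 min

Candidate routes:
Colne → Eskin → Marden → Orton: 7+10+5 = 22
Colne → Orton: 23 = 23
The minimum is 22 min via Colne → Eskin → Marden → Orton.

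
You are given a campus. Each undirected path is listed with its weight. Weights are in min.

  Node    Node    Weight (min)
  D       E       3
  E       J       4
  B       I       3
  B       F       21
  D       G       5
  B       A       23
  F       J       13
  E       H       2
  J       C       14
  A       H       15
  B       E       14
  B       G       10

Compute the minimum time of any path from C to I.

35 min

Enumerating some paths:
C → J → E → D → G → B → I: 14+4+3+5+10+3 = 39
C → J → E → B → I: 14+4+14+3 = 35
The minimum is 35 min via C → J → E → B → I.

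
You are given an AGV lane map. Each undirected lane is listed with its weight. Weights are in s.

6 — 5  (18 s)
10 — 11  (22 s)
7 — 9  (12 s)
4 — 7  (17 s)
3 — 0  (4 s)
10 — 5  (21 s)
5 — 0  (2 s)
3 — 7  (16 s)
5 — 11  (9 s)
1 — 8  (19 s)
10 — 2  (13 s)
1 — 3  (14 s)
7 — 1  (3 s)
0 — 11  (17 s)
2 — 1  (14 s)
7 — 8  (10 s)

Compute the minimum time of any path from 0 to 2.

Enumerating some paths:
0 - 5 - 10 - 2: 2+21+13 = 36
0 - 3 - 1 - 2: 4+14+14 = 32
0 - 3 - 7 - 1 - 2: 4+16+3+14 = 37
0 - 5 - 11 - 10 - 2: 2+9+22+13 = 46
Cheapest is 0 - 3 - 1 - 2 at 32 s.

32 s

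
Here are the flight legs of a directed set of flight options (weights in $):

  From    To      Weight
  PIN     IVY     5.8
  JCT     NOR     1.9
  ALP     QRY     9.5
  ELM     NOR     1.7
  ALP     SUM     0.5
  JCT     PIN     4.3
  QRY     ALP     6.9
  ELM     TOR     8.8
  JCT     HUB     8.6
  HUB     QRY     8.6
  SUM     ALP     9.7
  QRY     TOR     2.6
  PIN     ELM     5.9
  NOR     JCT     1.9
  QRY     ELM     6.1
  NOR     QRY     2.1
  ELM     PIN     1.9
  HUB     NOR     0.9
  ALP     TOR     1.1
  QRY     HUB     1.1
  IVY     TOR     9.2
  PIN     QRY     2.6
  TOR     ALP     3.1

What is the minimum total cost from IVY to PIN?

$29.8

Candidate routes:
IVY–TOR–ALP–QRY–HUB–NOR–JCT–PIN: 9.2+3.1+9.5+1.1+0.9+1.9+4.3 = 30
IVY–TOR–ALP–QRY–ELM–PIN: 9.2+3.1+9.5+6.1+1.9 = 29.8
Cheapest is IVY–TOR–ALP–QRY–ELM–PIN at $29.8.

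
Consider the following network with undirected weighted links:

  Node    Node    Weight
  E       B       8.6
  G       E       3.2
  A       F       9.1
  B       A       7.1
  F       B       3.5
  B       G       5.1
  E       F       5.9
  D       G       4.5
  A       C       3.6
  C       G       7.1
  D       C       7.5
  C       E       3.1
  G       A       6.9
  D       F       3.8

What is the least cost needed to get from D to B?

7.3

Running Dijkstra from D:
D: 0
F: 3.8  (via D)
G: 4.5  (via D)
B: 7.3  (via F)
Shortest route: D → F → B = 7.3.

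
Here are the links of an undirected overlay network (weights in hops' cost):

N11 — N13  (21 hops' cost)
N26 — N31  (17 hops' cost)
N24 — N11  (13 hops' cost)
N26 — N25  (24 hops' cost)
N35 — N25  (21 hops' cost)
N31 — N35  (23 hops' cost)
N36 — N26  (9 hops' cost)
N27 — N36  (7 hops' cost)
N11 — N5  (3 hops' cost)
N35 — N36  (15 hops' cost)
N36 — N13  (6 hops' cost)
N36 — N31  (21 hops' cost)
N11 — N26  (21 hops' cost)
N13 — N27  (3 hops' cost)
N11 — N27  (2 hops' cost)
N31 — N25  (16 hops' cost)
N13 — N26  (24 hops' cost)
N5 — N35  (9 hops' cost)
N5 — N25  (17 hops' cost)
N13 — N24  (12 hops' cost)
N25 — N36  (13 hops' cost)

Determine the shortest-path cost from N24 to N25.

31 hops' cost

Candidate routes:
N24 - N11 - N5 - N25: 13+3+17 = 33
N24 - N11 - N27 - N36 - N25: 13+2+7+13 = 35
N24 - N13 - N36 - N25: 12+6+13 = 31
The minimum is 31 hops' cost via N24 - N13 - N36 - N25.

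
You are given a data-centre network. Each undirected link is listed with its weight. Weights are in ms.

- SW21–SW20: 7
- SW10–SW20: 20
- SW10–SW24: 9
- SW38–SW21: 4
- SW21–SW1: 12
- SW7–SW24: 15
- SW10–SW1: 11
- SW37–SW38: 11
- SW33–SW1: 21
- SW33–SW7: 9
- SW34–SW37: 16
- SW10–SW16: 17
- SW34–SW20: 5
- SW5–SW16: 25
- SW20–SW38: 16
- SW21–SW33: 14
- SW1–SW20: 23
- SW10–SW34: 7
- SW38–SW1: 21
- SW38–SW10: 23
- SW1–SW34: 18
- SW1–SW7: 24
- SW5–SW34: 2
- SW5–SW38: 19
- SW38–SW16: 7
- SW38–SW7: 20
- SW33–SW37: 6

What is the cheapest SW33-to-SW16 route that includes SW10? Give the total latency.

46 ms

Shortest SW33→SW10: SW33–SW37–SW34–SW10 = 29
Best SW10 to SW16: SW10–SW16 costing 17
Total via SW10: 29 + 17 = 46 ms.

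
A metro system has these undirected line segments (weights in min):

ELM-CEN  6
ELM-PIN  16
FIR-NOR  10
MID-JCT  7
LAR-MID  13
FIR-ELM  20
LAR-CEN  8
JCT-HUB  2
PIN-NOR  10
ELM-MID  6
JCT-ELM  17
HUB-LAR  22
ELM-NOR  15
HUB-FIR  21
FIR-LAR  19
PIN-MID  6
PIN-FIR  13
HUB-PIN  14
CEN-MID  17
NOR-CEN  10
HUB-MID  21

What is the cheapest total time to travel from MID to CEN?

12 min

Compare a few routes:
MID → ELM → CEN: 6+6 = 12
MID → CEN: 17 = 17
The minimum is 12 min via MID → ELM → CEN.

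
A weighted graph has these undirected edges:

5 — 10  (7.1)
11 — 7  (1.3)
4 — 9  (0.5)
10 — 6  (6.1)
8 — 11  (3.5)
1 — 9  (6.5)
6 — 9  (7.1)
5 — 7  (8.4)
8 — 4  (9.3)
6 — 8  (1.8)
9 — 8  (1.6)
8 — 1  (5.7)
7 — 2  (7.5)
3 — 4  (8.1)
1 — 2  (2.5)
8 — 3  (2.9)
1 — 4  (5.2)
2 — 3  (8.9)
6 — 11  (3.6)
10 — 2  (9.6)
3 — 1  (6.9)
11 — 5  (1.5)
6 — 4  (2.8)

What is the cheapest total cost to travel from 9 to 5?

Settle nodes by increasing distance from 9:
9: 0
4: 0.5  (via 9)
8: 1.6  (via 9)
6: 3.3  (via 4)
3: 4.5  (via 8)
11: 5.1  (via 8)
1: 5.7  (via 4)
7: 6.4  (via 11)
5: 6.6  (via 11)
Shortest route: 9–8–11–5 = 6.6.

6.6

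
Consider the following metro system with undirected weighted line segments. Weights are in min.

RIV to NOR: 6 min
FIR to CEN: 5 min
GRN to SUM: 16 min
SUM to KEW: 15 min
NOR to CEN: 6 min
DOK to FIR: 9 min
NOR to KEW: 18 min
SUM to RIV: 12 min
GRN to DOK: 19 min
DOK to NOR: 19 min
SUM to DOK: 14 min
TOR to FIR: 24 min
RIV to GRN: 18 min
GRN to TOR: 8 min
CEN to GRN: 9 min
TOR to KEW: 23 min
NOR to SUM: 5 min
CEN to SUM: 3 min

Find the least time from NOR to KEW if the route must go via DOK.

48 min

Shortest NOR→DOK: NOR → DOK = 19
Best DOK to KEW: DOK → SUM → KEW costing 29
Total via DOK: 19 + 29 = 48 min.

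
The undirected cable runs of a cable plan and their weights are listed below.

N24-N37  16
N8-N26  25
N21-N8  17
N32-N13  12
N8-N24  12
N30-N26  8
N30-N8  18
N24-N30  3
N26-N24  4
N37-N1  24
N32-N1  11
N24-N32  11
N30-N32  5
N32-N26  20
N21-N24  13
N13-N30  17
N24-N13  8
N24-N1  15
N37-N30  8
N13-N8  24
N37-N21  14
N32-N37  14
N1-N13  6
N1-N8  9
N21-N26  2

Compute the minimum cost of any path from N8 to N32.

20

Settle nodes by increasing distance from N8:
N8: 0
N1: 9  (via N8)
N24: 12  (via N8)
N13: 15  (via N1)
N30: 15  (via N24)
N26: 16  (via N24)
N21: 17  (via N8)
N32: 20  (via N1)
Shortest route: N8 → N1 → N32 = 20.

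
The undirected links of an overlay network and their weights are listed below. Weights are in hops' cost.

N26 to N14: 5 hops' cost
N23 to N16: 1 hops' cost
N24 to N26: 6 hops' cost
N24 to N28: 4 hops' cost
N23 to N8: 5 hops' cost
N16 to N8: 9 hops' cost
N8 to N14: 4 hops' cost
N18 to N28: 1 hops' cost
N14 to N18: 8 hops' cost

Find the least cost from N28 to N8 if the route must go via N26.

19 hops' cost

Shortest N28→N26: N28–N24–N26 = 10
Best N26 to N8: N26–N14–N8 costing 9
Total via N26: 10 + 9 = 19 hops' cost.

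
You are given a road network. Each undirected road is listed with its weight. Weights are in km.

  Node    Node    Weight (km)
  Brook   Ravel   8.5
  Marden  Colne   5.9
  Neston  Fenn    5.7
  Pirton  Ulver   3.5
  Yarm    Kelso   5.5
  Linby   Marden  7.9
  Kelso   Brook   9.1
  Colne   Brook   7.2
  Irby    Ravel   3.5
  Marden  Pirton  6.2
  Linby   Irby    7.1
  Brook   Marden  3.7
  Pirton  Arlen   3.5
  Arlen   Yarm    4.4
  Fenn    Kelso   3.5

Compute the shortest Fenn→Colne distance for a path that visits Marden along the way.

Shortest Fenn→Marden: Fenn → Kelso → Brook → Marden = 16.3
Shortest Marden→Colne: Marden → Colne = 5.9
Total via Marden: 16.3 + 5.9 = 22.2 km.

22.2 km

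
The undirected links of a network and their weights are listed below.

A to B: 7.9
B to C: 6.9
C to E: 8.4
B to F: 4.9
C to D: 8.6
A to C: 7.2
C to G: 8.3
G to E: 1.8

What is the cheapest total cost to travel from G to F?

Candidate routes:
G–C–B–F: 8.3+6.9+4.9 = 20.1
G–E–C–B–F: 1.8+8.4+6.9+4.9 = 22
G–C–A–B–F: 8.3+7.2+7.9+4.9 = 28.3
The minimum is 20.1 via G–C–B–F.

20.1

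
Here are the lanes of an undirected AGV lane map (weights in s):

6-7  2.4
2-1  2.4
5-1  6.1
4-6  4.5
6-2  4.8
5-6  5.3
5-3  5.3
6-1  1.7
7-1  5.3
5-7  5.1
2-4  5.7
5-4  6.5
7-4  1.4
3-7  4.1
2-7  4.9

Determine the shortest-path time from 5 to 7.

Candidate routes:
5 → 6 → 7: 5.3+2.4 = 7.7
5 → 7: 5.1 = 5.1
The minimum is 5.1 s via 5 → 7.

5.1 s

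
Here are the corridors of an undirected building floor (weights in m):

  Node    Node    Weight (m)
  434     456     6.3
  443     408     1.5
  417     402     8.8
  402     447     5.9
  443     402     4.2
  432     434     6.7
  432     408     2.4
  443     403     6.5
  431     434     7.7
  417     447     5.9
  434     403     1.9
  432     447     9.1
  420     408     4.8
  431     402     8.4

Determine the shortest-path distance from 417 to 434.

Enumerating some paths:
417–402–443–408–432–434: 8.8+4.2+1.5+2.4+6.7 = 23.6
417–447–432–434: 5.9+9.1+6.7 = 21.7
417–402–443–403–434: 8.8+4.2+6.5+1.9 = 21.4
Cheapest is 417–402–443–403–434 at 21.4 m.

21.4 m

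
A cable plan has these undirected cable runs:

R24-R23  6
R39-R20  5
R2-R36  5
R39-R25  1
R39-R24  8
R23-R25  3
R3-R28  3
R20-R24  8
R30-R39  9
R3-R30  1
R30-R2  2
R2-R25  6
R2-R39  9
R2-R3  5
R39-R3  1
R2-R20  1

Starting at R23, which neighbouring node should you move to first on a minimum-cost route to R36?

R25

Compare a few routes:
R23 → R25 → R39 → R3 → R30 → R2 → R36: 3+1+1+1+2+5 = 13
R23 → R25 → R2 → R36: 3+6+5 = 14
Cheapest is R23 → R25 → R39 → R3 → R30 → R2 → R36 at 13.
So from R23 the first move is to R25.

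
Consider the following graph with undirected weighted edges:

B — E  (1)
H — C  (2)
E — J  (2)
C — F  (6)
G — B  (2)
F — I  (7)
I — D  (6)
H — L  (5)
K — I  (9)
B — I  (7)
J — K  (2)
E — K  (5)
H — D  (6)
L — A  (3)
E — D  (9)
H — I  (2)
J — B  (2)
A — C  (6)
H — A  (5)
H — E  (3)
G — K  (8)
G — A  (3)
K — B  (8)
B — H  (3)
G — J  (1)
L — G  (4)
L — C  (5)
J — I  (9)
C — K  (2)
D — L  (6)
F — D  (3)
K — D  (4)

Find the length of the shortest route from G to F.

Enumerating some paths:
G - J - K - C - F: 1+2+2+6 = 11
G - B - J - K - D - F: 2+2+2+4+3 = 13
G - J - K - D - F: 1+2+4+3 = 10
The minimum is 10 via G - J - K - D - F.

10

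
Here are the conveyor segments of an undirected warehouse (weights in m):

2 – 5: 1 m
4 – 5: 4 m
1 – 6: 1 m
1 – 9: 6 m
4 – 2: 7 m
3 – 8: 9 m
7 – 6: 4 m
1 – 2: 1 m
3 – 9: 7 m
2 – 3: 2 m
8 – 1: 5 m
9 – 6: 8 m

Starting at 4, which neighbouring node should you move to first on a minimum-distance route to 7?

5

Compare a few routes:
4–2–1–6–7: 7+1+1+4 = 13
4–5–2–1–6–7: 4+1+1+1+4 = 11
4–5–2–1–9–6–7: 4+1+1+6+8+4 = 24
The minimum is 11 m via 4–5–2–1–6–7.
So from 4 the first move is to 5.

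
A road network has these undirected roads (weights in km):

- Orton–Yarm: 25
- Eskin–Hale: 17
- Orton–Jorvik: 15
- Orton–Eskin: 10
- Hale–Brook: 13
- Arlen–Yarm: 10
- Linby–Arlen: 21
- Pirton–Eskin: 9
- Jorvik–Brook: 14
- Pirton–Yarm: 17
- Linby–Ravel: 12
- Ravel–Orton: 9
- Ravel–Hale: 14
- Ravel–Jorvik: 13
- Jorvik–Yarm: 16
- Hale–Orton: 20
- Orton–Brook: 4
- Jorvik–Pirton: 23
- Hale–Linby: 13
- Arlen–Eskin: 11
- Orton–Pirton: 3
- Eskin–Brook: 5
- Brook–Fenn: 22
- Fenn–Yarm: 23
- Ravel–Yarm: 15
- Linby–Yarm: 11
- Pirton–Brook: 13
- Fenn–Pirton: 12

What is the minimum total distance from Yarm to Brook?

24 km

Running Dijkstra from Yarm:
Yarm: 0
Arlen: 10  (via Yarm)
Linby: 11  (via Yarm)
Ravel: 15  (via Yarm)
Jorvik: 16  (via Yarm)
Pirton: 17  (via Yarm)
Orton: 20  (via Pirton)
Eskin: 21  (via Arlen)
Fenn: 23  (via Yarm)
Hale: 24  (via Linby)
Brook: 24  (via Orton)
Shortest route: Yarm–Pirton–Orton–Brook = 24 km.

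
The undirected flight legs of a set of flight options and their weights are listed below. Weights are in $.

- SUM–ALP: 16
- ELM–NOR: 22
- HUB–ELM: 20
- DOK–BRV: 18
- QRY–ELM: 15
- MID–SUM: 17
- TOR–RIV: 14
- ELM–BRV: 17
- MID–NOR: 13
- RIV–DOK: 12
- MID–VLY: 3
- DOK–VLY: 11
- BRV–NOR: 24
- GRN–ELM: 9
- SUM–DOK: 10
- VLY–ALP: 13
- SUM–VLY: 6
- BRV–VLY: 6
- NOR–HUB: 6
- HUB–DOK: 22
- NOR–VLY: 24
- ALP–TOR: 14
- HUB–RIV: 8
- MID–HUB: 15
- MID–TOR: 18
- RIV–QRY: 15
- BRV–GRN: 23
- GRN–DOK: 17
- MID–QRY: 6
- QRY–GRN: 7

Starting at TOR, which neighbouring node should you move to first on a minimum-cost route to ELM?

Compare a few routes:
TOR → RIV → HUB → ELM: 14+8+20 = 42
TOR → MID → QRY → ELM: 18+6+15 = 39
TOR → MID → QRY → GRN → ELM: 18+6+7+9 = 40
The minimum is $39 via TOR → MID → QRY → ELM.
So from TOR the first move is to MID.

MID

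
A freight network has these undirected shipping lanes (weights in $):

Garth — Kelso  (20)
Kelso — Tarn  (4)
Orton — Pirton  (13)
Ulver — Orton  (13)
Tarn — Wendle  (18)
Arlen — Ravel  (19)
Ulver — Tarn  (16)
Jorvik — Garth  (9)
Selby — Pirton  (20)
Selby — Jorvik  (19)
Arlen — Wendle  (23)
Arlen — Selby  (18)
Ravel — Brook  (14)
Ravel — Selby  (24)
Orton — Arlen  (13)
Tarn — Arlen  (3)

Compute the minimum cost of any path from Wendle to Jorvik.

Compare a few routes:
Wendle → Arlen → Tarn → Kelso → Garth → Jorvik: 23+3+4+20+9 = 59
Wendle → Tarn → Kelso → Garth → Jorvik: 18+4+20+9 = 51
Wendle → Tarn → Arlen → Selby → Jorvik: 18+3+18+19 = 58
Cheapest is Wendle → Tarn → Kelso → Garth → Jorvik at $51.

$51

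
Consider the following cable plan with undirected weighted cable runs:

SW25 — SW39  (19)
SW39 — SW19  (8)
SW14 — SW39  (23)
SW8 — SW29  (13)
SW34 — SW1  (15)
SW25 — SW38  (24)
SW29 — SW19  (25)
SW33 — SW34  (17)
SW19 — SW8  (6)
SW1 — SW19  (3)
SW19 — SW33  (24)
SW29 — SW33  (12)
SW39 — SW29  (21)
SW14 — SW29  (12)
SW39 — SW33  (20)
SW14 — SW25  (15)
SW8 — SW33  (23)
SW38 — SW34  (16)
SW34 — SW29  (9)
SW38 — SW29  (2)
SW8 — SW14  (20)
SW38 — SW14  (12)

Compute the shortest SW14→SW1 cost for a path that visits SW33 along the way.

51

Shortest SW14→SW33: SW14–SW29–SW33 = 24
Best SW33 to SW1: SW33–SW19–SW1 costing 27
Total via SW33: 24 + 27 = 51.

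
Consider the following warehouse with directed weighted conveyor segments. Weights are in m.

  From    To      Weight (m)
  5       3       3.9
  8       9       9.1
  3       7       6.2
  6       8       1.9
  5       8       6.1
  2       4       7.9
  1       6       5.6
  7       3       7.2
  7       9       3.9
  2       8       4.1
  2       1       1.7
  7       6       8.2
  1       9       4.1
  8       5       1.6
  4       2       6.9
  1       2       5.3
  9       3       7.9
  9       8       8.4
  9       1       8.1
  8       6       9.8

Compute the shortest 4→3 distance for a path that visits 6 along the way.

Best 4 to 6: 4 → 2 → 1 → 6 costing 14.2
Best 6 to 3: 6 → 8 → 5 → 3 costing 7.4
Total via 6: 14.2 + 7.4 = 21.6 m.

21.6 m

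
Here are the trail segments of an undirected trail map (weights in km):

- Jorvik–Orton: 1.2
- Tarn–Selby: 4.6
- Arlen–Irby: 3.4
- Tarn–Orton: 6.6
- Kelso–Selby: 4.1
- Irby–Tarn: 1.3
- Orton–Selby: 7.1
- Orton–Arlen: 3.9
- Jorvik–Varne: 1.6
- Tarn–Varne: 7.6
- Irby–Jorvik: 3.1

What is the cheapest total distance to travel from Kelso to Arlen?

13.4 km

Running Dijkstra from Kelso:
Kelso: 0
Selby: 4.1  (via Kelso)
Tarn: 8.7  (via Selby)
Irby: 10  (via Tarn)
Orton: 11.2  (via Selby)
Jorvik: 12.4  (via Orton)
Arlen: 13.4  (via Irby)
Shortest route: Kelso–Selby–Tarn–Irby–Arlen = 13.4 km.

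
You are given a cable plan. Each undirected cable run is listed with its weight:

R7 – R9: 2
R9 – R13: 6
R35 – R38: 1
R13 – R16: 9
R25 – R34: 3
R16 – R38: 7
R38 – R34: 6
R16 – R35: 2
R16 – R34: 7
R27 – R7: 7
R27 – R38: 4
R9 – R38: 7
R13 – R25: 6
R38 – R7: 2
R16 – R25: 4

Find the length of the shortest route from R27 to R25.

11

Shortest distances from R27:
R27: 0
R38: 4  (via R27)
R35: 5  (via R38)
R7: 6  (via R38)
R16: 7  (via R35)
R9: 8  (via R7)
R34: 10  (via R38)
R25: 11  (via R16)
Shortest route: R27–R38–R35–R16–R25 = 11.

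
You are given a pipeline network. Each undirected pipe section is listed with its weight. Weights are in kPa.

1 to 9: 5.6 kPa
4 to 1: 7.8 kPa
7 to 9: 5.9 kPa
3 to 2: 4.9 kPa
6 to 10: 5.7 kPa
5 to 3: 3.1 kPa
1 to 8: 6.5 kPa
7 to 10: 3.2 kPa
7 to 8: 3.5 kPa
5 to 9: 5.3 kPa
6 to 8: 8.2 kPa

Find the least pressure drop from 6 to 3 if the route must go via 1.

Shortest 6→1: 6–8–1 = 14.7
Shortest 1→3: 1–9–5–3 = 14
Total via 1: 14.7 + 14 = 28.7 kPa.

28.7 kPa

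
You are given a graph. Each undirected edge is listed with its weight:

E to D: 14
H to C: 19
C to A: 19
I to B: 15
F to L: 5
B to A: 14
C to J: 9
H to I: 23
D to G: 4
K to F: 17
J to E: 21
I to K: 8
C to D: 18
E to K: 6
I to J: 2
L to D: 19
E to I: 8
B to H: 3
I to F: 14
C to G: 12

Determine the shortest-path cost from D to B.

Enumerating some paths:
D–C–H–B: 18+19+3 = 40
D–E–I–B: 14+8+15 = 37
D–G–C–H–B: 4+12+19+3 = 38
The minimum is 37 via D–E–I–B.

37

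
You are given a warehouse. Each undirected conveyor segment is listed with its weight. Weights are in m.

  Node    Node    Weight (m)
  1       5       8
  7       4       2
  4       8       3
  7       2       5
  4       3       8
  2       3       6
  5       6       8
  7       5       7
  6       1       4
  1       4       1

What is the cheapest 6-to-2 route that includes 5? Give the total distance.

20 m

Best 6 to 5: 6–5 costing 8
Best 5 to 2: 5–7–2 costing 12
Total via 5: 8 + 12 = 20 m.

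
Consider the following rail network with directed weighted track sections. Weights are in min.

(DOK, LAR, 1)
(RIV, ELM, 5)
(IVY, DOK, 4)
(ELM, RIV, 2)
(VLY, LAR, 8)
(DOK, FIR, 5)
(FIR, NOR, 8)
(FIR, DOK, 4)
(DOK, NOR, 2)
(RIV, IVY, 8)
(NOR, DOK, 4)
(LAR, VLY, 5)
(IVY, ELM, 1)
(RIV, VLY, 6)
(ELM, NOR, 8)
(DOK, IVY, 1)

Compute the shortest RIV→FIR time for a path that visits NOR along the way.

22 min

Shortest RIV→NOR: RIV → ELM → NOR = 13
Best NOR to FIR: NOR → DOK → FIR costing 9
Total via NOR: 13 + 9 = 22 min.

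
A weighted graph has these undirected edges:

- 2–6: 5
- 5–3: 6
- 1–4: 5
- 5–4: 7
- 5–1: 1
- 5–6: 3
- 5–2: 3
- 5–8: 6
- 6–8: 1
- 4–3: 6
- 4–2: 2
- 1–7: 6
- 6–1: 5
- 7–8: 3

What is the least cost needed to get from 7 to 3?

13

Running Dijkstra from 7:
7: 0
8: 3  (via 7)
6: 4  (via 8)
1: 6  (via 7)
5: 7  (via 6)
2: 9  (via 6)
4: 11  (via 1)
3: 13  (via 5)
Shortest route: 7 → 8 → 6 → 5 → 3 = 13.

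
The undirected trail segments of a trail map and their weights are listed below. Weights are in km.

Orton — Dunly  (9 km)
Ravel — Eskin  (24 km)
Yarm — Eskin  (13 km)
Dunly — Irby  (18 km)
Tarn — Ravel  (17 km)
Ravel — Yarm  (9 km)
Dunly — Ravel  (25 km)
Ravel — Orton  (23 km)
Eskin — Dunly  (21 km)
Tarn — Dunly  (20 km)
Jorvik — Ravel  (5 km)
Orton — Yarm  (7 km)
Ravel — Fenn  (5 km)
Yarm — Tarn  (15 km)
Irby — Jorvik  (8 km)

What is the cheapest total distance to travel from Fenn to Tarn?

22 km

Compare a few routes:
Fenn - Ravel - Yarm - Tarn: 5+9+15 = 29
Fenn - Ravel - Tarn: 5+17 = 22
Cheapest is Fenn - Ravel - Tarn at 22 km.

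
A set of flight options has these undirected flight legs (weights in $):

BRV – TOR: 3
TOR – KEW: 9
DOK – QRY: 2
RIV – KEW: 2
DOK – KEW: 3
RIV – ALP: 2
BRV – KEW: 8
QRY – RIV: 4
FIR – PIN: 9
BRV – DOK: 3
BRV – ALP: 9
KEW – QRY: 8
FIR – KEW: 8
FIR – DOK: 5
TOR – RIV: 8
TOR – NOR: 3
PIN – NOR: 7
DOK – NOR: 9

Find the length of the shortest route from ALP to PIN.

$20

Candidate routes:
ALP–RIV–KEW–FIR–PIN: 2+2+8+9 = 21
ALP–RIV–TOR–NOR–PIN: 2+8+3+7 = 20
ALP–RIV–KEW–DOK–FIR–PIN: 2+2+3+5+9 = 21
ALP–BRV–TOR–NOR–PIN: 9+3+3+7 = 22
The minimum is $20 via ALP–RIV–TOR–NOR–PIN.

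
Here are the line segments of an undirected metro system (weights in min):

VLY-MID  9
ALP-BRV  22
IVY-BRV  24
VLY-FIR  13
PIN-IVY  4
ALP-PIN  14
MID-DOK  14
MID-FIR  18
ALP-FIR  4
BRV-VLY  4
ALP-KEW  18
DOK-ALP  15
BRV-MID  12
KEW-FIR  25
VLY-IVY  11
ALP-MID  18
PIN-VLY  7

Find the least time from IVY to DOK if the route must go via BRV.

Shortest IVY→BRV: IVY–VLY–BRV = 15
Best BRV to DOK: BRV–MID–DOK costing 26
Total via BRV: 15 + 26 = 41 min.

41 min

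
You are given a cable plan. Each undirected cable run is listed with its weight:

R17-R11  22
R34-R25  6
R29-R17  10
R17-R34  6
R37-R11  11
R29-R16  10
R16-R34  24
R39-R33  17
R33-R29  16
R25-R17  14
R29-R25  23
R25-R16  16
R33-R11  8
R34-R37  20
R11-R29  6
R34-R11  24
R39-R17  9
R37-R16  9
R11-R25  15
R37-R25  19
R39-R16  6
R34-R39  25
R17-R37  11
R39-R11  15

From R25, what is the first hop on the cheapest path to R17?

Compare a few routes:
R25 → R17: 14 = 14
R25 → R34 → R17: 6+6 = 12
The minimum is 12 via R25 → R34 → R17.
So from R25 the first move is to R34.

R34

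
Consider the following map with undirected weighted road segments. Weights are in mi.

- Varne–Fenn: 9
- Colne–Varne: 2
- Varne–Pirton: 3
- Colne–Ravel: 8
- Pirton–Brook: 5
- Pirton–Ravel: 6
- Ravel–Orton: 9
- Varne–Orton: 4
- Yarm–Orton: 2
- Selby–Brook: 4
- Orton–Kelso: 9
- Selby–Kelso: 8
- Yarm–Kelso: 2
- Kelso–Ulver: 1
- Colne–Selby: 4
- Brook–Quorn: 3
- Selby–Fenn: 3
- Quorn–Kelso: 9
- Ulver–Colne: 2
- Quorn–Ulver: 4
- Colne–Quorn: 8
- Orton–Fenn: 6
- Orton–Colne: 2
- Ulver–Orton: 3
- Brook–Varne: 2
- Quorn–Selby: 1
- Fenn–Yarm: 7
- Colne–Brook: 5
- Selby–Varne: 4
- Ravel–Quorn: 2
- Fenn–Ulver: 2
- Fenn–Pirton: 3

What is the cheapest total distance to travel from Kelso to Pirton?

Enumerating some paths:
Kelso–Ulver–Fenn–Pirton: 1+2+3 = 6
Kelso–Ulver–Orton–Colne–Varne–Pirton: 1+3+2+2+3 = 11
Kelso–Ulver–Orton–Varne–Pirton: 1+3+4+3 = 11
Kelso–Ulver–Colne–Varne–Pirton: 1+2+2+3 = 8
The minimum is 6 mi via Kelso–Ulver–Fenn–Pirton.

6 mi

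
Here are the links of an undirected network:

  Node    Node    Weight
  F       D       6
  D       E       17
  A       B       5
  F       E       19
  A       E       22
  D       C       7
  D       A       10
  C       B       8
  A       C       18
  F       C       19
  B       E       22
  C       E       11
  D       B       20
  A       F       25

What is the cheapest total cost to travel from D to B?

Running Dijkstra from D:
D: 0
F: 6  (via D)
C: 7  (via D)
A: 10  (via D)
B: 15  (via C)
Shortest route: D–C–B = 15.

15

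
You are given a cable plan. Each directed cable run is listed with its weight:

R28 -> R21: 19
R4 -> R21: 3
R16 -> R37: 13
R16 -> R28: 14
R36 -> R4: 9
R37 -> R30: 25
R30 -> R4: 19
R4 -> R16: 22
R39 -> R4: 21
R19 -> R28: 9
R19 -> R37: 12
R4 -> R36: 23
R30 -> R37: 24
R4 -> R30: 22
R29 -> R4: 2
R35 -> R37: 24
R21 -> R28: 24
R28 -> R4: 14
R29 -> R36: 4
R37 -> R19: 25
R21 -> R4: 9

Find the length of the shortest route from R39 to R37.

56

Running Dijkstra from R39:
R39: 0
R4: 21  (via R39)
R21: 24  (via R4)
R16: 43  (via R4)
R30: 43  (via R4)
R36: 44  (via R4)
R28: 48  (via R21)
R37: 56  (via R16)
Shortest route: R39 → R4 → R16 → R37 = 56.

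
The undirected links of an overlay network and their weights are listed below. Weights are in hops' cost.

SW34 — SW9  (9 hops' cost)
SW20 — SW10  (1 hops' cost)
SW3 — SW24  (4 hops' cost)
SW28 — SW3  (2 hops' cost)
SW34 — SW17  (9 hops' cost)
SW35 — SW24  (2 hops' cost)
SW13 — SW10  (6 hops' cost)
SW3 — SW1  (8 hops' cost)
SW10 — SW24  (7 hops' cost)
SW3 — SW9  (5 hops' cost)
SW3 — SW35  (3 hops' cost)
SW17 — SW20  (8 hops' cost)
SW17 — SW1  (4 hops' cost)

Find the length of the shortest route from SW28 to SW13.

19 hops' cost

Settle nodes by increasing distance from SW28:
SW28: 0
SW3: 2  (via SW28)
SW35: 5  (via SW3)
SW24: 6  (via SW3)
SW9: 7  (via SW3)
SW1: 10  (via SW3)
SW10: 13  (via SW24)
SW20: 14  (via SW10)
SW17: 14  (via SW1)
SW34: 16  (via SW9)
SW13: 19  (via SW10)
Shortest route: SW28 → SW3 → SW24 → SW10 → SW13 = 19 hops' cost.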